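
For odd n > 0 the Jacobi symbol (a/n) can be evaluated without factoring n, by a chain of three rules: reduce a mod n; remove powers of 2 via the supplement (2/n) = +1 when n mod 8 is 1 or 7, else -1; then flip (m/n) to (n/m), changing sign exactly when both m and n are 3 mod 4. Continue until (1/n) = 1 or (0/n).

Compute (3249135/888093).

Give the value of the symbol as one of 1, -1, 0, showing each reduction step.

(3249135/888093): 3249135 mod 888093 = 584856, so (3249135/888093) = (584856/888093)
factor out 2^3: 584856 = 2^3·73107; with 888093 mod 8 = 5, (2/888093) = -1; sign now -1; continue with (73107/888093)
flip (73107/888093) -> (888093/73107): both odd, 73107 mod 4 = 3, 888093 mod 4 = 1, so the flip contributes +1; sign now -1
(888093/73107): 888093 mod 73107 = 10809, so (888093/73107) = (10809/73107)
flip (10809/73107) -> (73107/10809): both odd, 10809 mod 4 = 1, 73107 mod 4 = 3, so the flip contributes +1; sign now -1
(73107/10809): 73107 mod 10809 = 8253, so (73107/10809) = (8253/10809)
flip (8253/10809) -> (10809/8253): both odd, 8253 mod 4 = 1, 10809 mod 4 = 1, so the flip contributes +1; sign now -1
(10809/8253): 10809 mod 8253 = 2556, so (10809/8253) = (2556/8253)
factor out 2^2: 2556 = 2^2·639; with 8253 mod 8 = 5, (2/8253) = -1; sign now -1; continue with (639/8253)
flip (639/8253) -> (8253/639): both odd, 639 mod 4 = 3, 8253 mod 4 = 1, so the flip contributes +1; sign now -1
(8253/639): 8253 mod 639 = 585, so (8253/639) = (585/639)
flip (585/639) -> (639/585): both odd, 585 mod 4 = 1, 639 mod 4 = 3, so the flip contributes +1; sign now -1
(639/585): 639 mod 585 = 54, so (639/585) = (54/585)
factor out 2^1: 54 = 2^1·27; with 585 mod 8 = 1, (2/585) = +1; sign now -1; continue with (27/585)
flip (27/585) -> (585/27): both odd, 27 mod 4 = 3, 585 mod 4 = 1, so the flip contributes +1; sign now -1
(585/27): 585 mod 27 = 18, so (585/27) = (18/27)
factor out 2^1: 18 = 2^1·9; with 27 mod 8 = 3, (2/27) = -1; sign now +1; continue with (9/27)
flip (9/27) -> (27/9): both odd, 9 mod 4 = 1, 27 mod 4 = 3, so the flip contributes +1; sign now +1
(27/9): 27 mod 9 = 0, so (27/9) = (0/9)
reached (0/9); gcd(a, n) > 1, so (0/9) = 0 and the symbol is 0

0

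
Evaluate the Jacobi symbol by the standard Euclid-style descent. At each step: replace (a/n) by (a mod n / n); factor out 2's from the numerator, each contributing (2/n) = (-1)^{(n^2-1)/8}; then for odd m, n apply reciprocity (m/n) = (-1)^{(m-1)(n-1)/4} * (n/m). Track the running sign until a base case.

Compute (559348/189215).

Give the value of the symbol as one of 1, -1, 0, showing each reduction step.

(559348/189215): 559348 mod 189215 = 180918, so (559348/189215) = (180918/189215)
factor out 2^1: 180918 = 2^1·90459; with 189215 mod 8 = 7, (2/189215) = +1; sign now +1; continue with (90459/189215)
flip (90459/189215) -> (189215/90459): both odd, 90459 mod 4 = 3, 189215 mod 4 = 3, so the flip contributes -1; sign now -1
(189215/90459): 189215 mod 90459 = 8297, so (189215/90459) = (8297/90459)
flip (8297/90459) -> (90459/8297): both odd, 8297 mod 4 = 1, 90459 mod 4 = 3, so the flip contributes +1; sign now -1
(90459/8297): 90459 mod 8297 = 7489, so (90459/8297) = (7489/8297)
flip (7489/8297) -> (8297/7489): both odd, 7489 mod 4 = 1, 8297 mod 4 = 1, so the flip contributes +1; sign now -1
(8297/7489): 8297 mod 7489 = 808, so (8297/7489) = (808/7489)
factor out 2^3: 808 = 2^3·101; with 7489 mod 8 = 1, (2/7489) = +1; sign now -1; continue with (101/7489)
flip (101/7489) -> (7489/101): both odd, 101 mod 4 = 1, 7489 mod 4 = 1, so the flip contributes +1; sign now -1
(7489/101): 7489 mod 101 = 15, so (7489/101) = (15/101)
flip (15/101) -> (101/15): both odd, 15 mod 4 = 3, 101 mod 4 = 1, so the flip contributes +1; sign now -1
(101/15): 101 mod 15 = 11, so (101/15) = (11/15)
flip (11/15) -> (15/11): both odd, 11 mod 4 = 3, 15 mod 4 = 3, so the flip contributes -1; sign now +1
(15/11): 15 mod 11 = 4, so (15/11) = (4/11)
factor out 2^2: 4 = 2^2·1; with 11 mod 8 = 3, (2/11) = -1; sign now +1; continue with (1/11)
reached (1/11) = 1, so the symbol is +1

1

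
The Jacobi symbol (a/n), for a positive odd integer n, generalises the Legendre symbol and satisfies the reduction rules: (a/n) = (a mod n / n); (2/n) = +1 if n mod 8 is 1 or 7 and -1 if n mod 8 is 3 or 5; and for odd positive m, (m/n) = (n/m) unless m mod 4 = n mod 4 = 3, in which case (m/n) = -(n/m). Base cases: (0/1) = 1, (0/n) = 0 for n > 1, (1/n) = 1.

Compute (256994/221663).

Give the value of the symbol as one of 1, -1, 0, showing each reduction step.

1

(256994/221663) = (35331/221663)   [reduce mod 221663]
reciprocity: (35331/221663) = -1·(221663/35331) since 35331 mod 4 = 3, 221663 mod 4 = 3; sign now -1
(221663/35331) = (9677/35331)   [reduce mod 35331]
reciprocity: (9677/35331) = +1·(35331/9677) since 9677 mod 4 = 1, 35331 mod 4 = 3; sign now -1
(35331/9677) = (6300/9677)   [reduce mod 9677]
6300 = 2^2·1575; (2/9677) = -1 since 9677 mod 8 = 5, so (6300/9677) = (-1)^2·(1575/9677); sign now -1
reciprocity: (1575/9677) = +1·(9677/1575) since 1575 mod 4 = 3, 9677 mod 4 = 1; sign now -1
(9677/1575) = (227/1575)   [reduce mod 1575]
reciprocity: (227/1575) = -1·(1575/227) since 227 mod 4 = 3, 1575 mod 4 = 3; sign now +1
(1575/227) = (213/227)   [reduce mod 227]
reciprocity: (213/227) = +1·(227/213) since 213 mod 4 = 1, 227 mod 4 = 3; sign now +1
(227/213) = (14/213)   [reduce mod 213]
14 = 2^1·7; (2/213) = -1 since 213 mod 8 = 5, so (14/213) = (-1)^1·(7/213); sign now -1
reciprocity: (7/213) = +1·(213/7) since 7 mod 4 = 3, 213 mod 4 = 1; sign now -1
(213/7) = (3/7)   [reduce mod 7]
reciprocity: (3/7) = -1·(7/3) since 3 mod 4 = 3, 7 mod 4 = 3; sign now +1
(7/3) = (1/3)   [reduce mod 3]
(1/3) = 1; final value = sign = +1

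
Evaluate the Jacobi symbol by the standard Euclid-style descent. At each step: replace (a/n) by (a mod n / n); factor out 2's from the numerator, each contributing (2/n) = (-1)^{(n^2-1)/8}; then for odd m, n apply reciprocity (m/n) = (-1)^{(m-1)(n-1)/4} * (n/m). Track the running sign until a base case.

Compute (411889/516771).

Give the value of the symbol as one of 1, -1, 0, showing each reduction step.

reciprocity: (411889/516771) = +1·(516771/411889) since 411889 mod 4 = 1, 516771 mod 4 = 3; sign now +1
(516771/411889) = (104882/411889)   [reduce mod 411889]
104882 = 2^1·52441; (2/411889) = +1 since 411889 mod 8 = 1, so (104882/411889) = (+1)^1·(52441/411889); sign now +1
reciprocity: (52441/411889) = +1·(411889/52441) since 52441 mod 4 = 1, 411889 mod 4 = 1; sign now +1
(411889/52441) = (44802/52441)   [reduce mod 52441]
44802 = 2^1·22401; (2/52441) = +1 since 52441 mod 8 = 1, so (44802/52441) = (+1)^1·(22401/52441); sign now +1
reciprocity: (22401/52441) = +1·(52441/22401) since 22401 mod 4 = 1, 52441 mod 4 = 1; sign now +1
(52441/22401) = (7639/22401)   [reduce mod 22401]
reciprocity: (7639/22401) = +1·(22401/7639) since 7639 mod 4 = 3, 22401 mod 4 = 1; sign now +1
(22401/7639) = (7123/7639)   [reduce mod 7639]
reciprocity: (7123/7639) = -1·(7639/7123) since 7123 mod 4 = 3, 7639 mod 4 = 3; sign now -1
(7639/7123) = (516/7123)   [reduce mod 7123]
516 = 2^2·129; (2/7123) = -1 since 7123 mod 8 = 3, so (516/7123) = (-1)^2·(129/7123); sign now -1
reciprocity: (129/7123) = +1·(7123/129) since 129 mod 4 = 1, 7123 mod 4 = 3; sign now -1
(7123/129) = (28/129)   [reduce mod 129]
28 = 2^2·7; (2/129) = +1 since 129 mod 8 = 1, so (28/129) = (+1)^2·(7/129); sign now -1
reciprocity: (7/129) = +1·(129/7) since 7 mod 4 = 3, 129 mod 4 = 1; sign now -1
(129/7) = (3/7)   [reduce mod 7]
reciprocity: (3/7) = -1·(7/3) since 3 mod 4 = 3, 7 mod 4 = 3; sign now +1
(7/3) = (1/3)   [reduce mod 3]
(1/3) = 1; final value = sign = +1

1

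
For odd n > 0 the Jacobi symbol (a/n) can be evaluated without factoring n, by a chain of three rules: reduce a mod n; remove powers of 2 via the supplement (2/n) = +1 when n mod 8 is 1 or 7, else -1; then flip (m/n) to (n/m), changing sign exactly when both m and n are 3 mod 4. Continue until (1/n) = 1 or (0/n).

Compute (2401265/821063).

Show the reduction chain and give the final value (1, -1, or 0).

(2401265/821063): 2401265 mod 821063 = 759139, so (2401265/821063) = (759139/821063)
flip (759139/821063) -> (821063/759139): both odd, 759139 mod 4 = 3, 821063 mod 4 = 3, so the flip contributes -1; sign now -1
(821063/759139): 821063 mod 759139 = 61924, so (821063/759139) = (61924/759139)
factor out 2^2: 61924 = 2^2·15481; with 759139 mod 8 = 3, (2/759139) = -1; sign now -1; continue with (15481/759139)
flip (15481/759139) -> (759139/15481): both odd, 15481 mod 4 = 1, 759139 mod 4 = 3, so the flip contributes +1; sign now -1
(759139/15481): 759139 mod 15481 = 570, so (759139/15481) = (570/15481)
factor out 2^1: 570 = 2^1·285; with 15481 mod 8 = 1, (2/15481) = +1; sign now -1; continue with (285/15481)
flip (285/15481) -> (15481/285): both odd, 285 mod 4 = 1, 15481 mod 4 = 1, so the flip contributes +1; sign now -1
(15481/285): 15481 mod 285 = 91, so (15481/285) = (91/285)
flip (91/285) -> (285/91): both odd, 91 mod 4 = 3, 285 mod 4 = 1, so the flip contributes +1; sign now -1
(285/91): 285 mod 91 = 12, so (285/91) = (12/91)
factor out 2^2: 12 = 2^2·3; with 91 mod 8 = 3, (2/91) = -1; sign now -1; continue with (3/91)
flip (3/91) -> (91/3): both odd, 3 mod 4 = 3, 91 mod 4 = 3, so the flip contributes -1; sign now +1
(91/3): 91 mod 3 = 1, so (91/3) = (1/3)
reached (1/3) = 1, so the symbol is +1

1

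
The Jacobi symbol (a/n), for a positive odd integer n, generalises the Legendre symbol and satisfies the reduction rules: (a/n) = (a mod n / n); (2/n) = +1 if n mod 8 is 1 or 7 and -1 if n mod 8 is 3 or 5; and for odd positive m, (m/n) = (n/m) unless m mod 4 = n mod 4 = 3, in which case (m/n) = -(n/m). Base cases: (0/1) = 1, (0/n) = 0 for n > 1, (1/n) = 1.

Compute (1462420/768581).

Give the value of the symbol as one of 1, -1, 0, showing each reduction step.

1

(1462420/768581) = (693839/768581)   [reduce mod 768581]
reciprocity: (693839/768581) = +1·(768581/693839) since 693839 mod 4 = 3, 768581 mod 4 = 1; sign now +1
(768581/693839) = (74742/693839)   [reduce mod 693839]
74742 = 2^1·37371; (2/693839) = +1 since 693839 mod 8 = 7, so (74742/693839) = (+1)^1·(37371/693839); sign now +1
reciprocity: (37371/693839) = -1·(693839/37371) since 37371 mod 4 = 3, 693839 mod 4 = 3; sign now -1
(693839/37371) = (21161/37371)   [reduce mod 37371]
reciprocity: (21161/37371) = +1·(37371/21161) since 21161 mod 4 = 1, 37371 mod 4 = 3; sign now -1
(37371/21161) = (16210/21161)   [reduce mod 21161]
16210 = 2^1·8105; (2/21161) = +1 since 21161 mod 8 = 1, so (16210/21161) = (+1)^1·(8105/21161); sign now -1
reciprocity: (8105/21161) = +1·(21161/8105) since 8105 mod 4 = 1, 21161 mod 4 = 1; sign now -1
(21161/8105) = (4951/8105)   [reduce mod 8105]
reciprocity: (4951/8105) = +1·(8105/4951) since 4951 mod 4 = 3, 8105 mod 4 = 1; sign now -1
(8105/4951) = (3154/4951)   [reduce mod 4951]
3154 = 2^1·1577; (2/4951) = +1 since 4951 mod 8 = 7, so (3154/4951) = (+1)^1·(1577/4951); sign now -1
reciprocity: (1577/4951) = +1·(4951/1577) since 1577 mod 4 = 1, 4951 mod 4 = 3; sign now -1
(4951/1577) = (220/1577)   [reduce mod 1577]
220 = 2^2·55; (2/1577) = +1 since 1577 mod 8 = 1, so (220/1577) = (+1)^2·(55/1577); sign now -1
reciprocity: (55/1577) = +1·(1577/55) since 55 mod 4 = 3, 1577 mod 4 = 1; sign now -1
(1577/55) = (37/55)   [reduce mod 55]
reciprocity: (37/55) = +1·(55/37) since 37 mod 4 = 1, 55 mod 4 = 3; sign now -1
(55/37) = (18/37)   [reduce mod 37]
18 = 2^1·9; (2/37) = -1 since 37 mod 8 = 5, so (18/37) = (-1)^1·(9/37); sign now +1
reciprocity: (9/37) = +1·(37/9) since 9 mod 4 = 1, 37 mod 4 = 1; sign now +1
(37/9) = (1/9)   [reduce mod 9]
(1/9) = 1; final value = sign = +1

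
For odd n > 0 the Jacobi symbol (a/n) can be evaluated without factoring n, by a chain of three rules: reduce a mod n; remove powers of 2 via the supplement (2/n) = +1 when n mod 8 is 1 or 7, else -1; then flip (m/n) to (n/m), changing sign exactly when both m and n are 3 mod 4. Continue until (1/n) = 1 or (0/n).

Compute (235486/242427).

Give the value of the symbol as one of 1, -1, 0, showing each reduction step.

1

235486 = 2^1·117743; (2/242427) = -1 since 242427 mod 8 = 3, so (235486/242427) = (-1)^1·(117743/242427); sign now -1
reciprocity: (117743/242427) = -1·(242427/117743) since 117743 mod 4 = 3, 242427 mod 4 = 3; sign now +1
(242427/117743) = (6941/117743)   [reduce mod 117743]
reciprocity: (6941/117743) = +1·(117743/6941) since 6941 mod 4 = 1, 117743 mod 4 = 3; sign now +1
(117743/6941) = (6687/6941)   [reduce mod 6941]
reciprocity: (6687/6941) = +1·(6941/6687) since 6687 mod 4 = 3, 6941 mod 4 = 1; sign now +1
(6941/6687) = (254/6687)   [reduce mod 6687]
254 = 2^1·127; (2/6687) = +1 since 6687 mod 8 = 7, so (254/6687) = (+1)^1·(127/6687); sign now +1
reciprocity: (127/6687) = -1·(6687/127) since 127 mod 4 = 3, 6687 mod 4 = 3; sign now -1
(6687/127) = (83/127)   [reduce mod 127]
reciprocity: (83/127) = -1·(127/83) since 83 mod 4 = 3, 127 mod 4 = 3; sign now +1
(127/83) = (44/83)   [reduce mod 83]
44 = 2^2·11; (2/83) = -1 since 83 mod 8 = 3, so (44/83) = (-1)^2·(11/83); sign now +1
reciprocity: (11/83) = -1·(83/11) since 11 mod 4 = 3, 83 mod 4 = 3; sign now -1
(83/11) = (6/11)   [reduce mod 11]
6 = 2^1·3; (2/11) = -1 since 11 mod 8 = 3, so (6/11) = (-1)^1·(3/11); sign now +1
reciprocity: (3/11) = -1·(11/3) since 3 mod 4 = 3, 11 mod 4 = 3; sign now -1
(11/3) = (2/3)   [reduce mod 3]
2 = 2^1·1; (2/3) = -1 since 3 mod 8 = 3, so (2/3) = (-1)^1·(1/3); sign now +1
(1/3) = 1; final value = sign = +1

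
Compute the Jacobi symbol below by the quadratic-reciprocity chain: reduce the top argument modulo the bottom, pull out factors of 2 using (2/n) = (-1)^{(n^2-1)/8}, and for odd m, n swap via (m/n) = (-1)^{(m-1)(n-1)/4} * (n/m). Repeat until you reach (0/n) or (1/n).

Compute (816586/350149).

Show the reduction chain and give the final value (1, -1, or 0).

(816586/350149): 816586 mod 350149 = 116288, so (816586/350149) = (116288/350149)
factor out 2^6: 116288 = 2^6·1817; with 350149 mod 8 = 5, (2/350149) = -1; sign now +1; continue with (1817/350149)
flip (1817/350149) -> (350149/1817): both odd, 1817 mod 4 = 1, 350149 mod 4 = 1, so the flip contributes +1; sign now +1
(350149/1817): 350149 mod 1817 = 1285, so (350149/1817) = (1285/1817)
flip (1285/1817) -> (1817/1285): both odd, 1285 mod 4 = 1, 1817 mod 4 = 1, so the flip contributes +1; sign now +1
(1817/1285): 1817 mod 1285 = 532, so (1817/1285) = (532/1285)
factor out 2^2: 532 = 2^2·133; with 1285 mod 8 = 5, (2/1285) = -1; sign now +1; continue with (133/1285)
flip (133/1285) -> (1285/133): both odd, 133 mod 4 = 1, 1285 mod 4 = 1, so the flip contributes +1; sign now +1
(1285/133): 1285 mod 133 = 88, so (1285/133) = (88/133)
factor out 2^3: 88 = 2^3·11; with 133 mod 8 = 5, (2/133) = -1; sign now -1; continue with (11/133)
flip (11/133) -> (133/11): both odd, 11 mod 4 = 3, 133 mod 4 = 1, so the flip contributes +1; sign now -1
(133/11): 133 mod 11 = 1, so (133/11) = (1/11)
reached (1/11) = 1, so the symbol is -1

-1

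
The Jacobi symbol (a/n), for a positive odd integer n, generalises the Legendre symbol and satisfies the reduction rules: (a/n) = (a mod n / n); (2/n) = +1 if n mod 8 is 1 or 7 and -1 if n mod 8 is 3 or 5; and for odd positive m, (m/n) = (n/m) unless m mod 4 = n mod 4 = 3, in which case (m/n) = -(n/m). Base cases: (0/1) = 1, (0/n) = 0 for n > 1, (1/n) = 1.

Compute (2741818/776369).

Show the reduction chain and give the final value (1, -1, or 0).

1

(2741818/776369): 2741818 mod 776369 = 412711, so (2741818/776369) = (412711/776369)
flip (412711/776369) -> (776369/412711): both odd, 412711 mod 4 = 3, 776369 mod 4 = 1, so the flip contributes +1; sign now +1
(776369/412711): 776369 mod 412711 = 363658, so (776369/412711) = (363658/412711)
factor out 2^1: 363658 = 2^1·181829; with 412711 mod 8 = 7, (2/412711) = +1; sign now +1; continue with (181829/412711)
flip (181829/412711) -> (412711/181829): both odd, 181829 mod 4 = 1, 412711 mod 4 = 3, so the flip contributes +1; sign now +1
(412711/181829): 412711 mod 181829 = 49053, so (412711/181829) = (49053/181829)
flip (49053/181829) -> (181829/49053): both odd, 49053 mod 4 = 1, 181829 mod 4 = 1, so the flip contributes +1; sign now +1
(181829/49053): 181829 mod 49053 = 34670, so (181829/49053) = (34670/49053)
factor out 2^1: 34670 = 2^1·17335; with 49053 mod 8 = 5, (2/49053) = -1; sign now -1; continue with (17335/49053)
flip (17335/49053) -> (49053/17335): both odd, 17335 mod 4 = 3, 49053 mod 4 = 1, so the flip contributes +1; sign now -1
(49053/17335): 49053 mod 17335 = 14383, so (49053/17335) = (14383/17335)
flip (14383/17335) -> (17335/14383): both odd, 14383 mod 4 = 3, 17335 mod 4 = 3, so the flip contributes -1; sign now +1
(17335/14383): 17335 mod 14383 = 2952, so (17335/14383) = (2952/14383)
factor out 2^3: 2952 = 2^3·369; with 14383 mod 8 = 7, (2/14383) = +1; sign now +1; continue with (369/14383)
flip (369/14383) -> (14383/369): both odd, 369 mod 4 = 1, 14383 mod 4 = 3, so the flip contributes +1; sign now +1
(14383/369): 14383 mod 369 = 361, so (14383/369) = (361/369)
flip (361/369) -> (369/361): both odd, 361 mod 4 = 1, 369 mod 4 = 1, so the flip contributes +1; sign now +1
(369/361): 369 mod 361 = 8, so (369/361) = (8/361)
factor out 2^3: 8 = 2^3·1; with 361 mod 8 = 1, (2/361) = +1; sign now +1; continue with (1/361)
reached (1/361) = 1, so the symbol is +1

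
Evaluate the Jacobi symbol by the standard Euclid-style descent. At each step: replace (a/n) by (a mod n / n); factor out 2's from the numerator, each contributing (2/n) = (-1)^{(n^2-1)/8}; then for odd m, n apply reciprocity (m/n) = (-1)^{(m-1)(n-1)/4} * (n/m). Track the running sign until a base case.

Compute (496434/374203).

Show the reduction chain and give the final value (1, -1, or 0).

1

(496434/374203): 496434 mod 374203 = 122231, so (496434/374203) = (122231/374203)
flip (122231/374203) -> (374203/122231): both odd, 122231 mod 4 = 3, 374203 mod 4 = 3, so the flip contributes -1; sign now -1
(374203/122231): 374203 mod 122231 = 7510, so (374203/122231) = (7510/122231)
factor out 2^1: 7510 = 2^1·3755; with 122231 mod 8 = 7, (2/122231) = +1; sign now -1; continue with (3755/122231)
flip (3755/122231) -> (122231/3755): both odd, 3755 mod 4 = 3, 122231 mod 4 = 3, so the flip contributes -1; sign now +1
(122231/3755): 122231 mod 3755 = 2071, so (122231/3755) = (2071/3755)
flip (2071/3755) -> (3755/2071): both odd, 2071 mod 4 = 3, 3755 mod 4 = 3, so the flip contributes -1; sign now -1
(3755/2071): 3755 mod 2071 = 1684, so (3755/2071) = (1684/2071)
factor out 2^2: 1684 = 2^2·421; with 2071 mod 8 = 7, (2/2071) = +1; sign now -1; continue with (421/2071)
flip (421/2071) -> (2071/421): both odd, 421 mod 4 = 1, 2071 mod 4 = 3, so the flip contributes +1; sign now -1
(2071/421): 2071 mod 421 = 387, so (2071/421) = (387/421)
flip (387/421) -> (421/387): both odd, 387 mod 4 = 3, 421 mod 4 = 1, so the flip contributes +1; sign now -1
(421/387): 421 mod 387 = 34, so (421/387) = (34/387)
factor out 2^1: 34 = 2^1·17; with 387 mod 8 = 3, (2/387) = -1; sign now +1; continue with (17/387)
flip (17/387) -> (387/17): both odd, 17 mod 4 = 1, 387 mod 4 = 3, so the flip contributes +1; sign now +1
(387/17): 387 mod 17 = 13, so (387/17) = (13/17)
flip (13/17) -> (17/13): both odd, 13 mod 4 = 1, 17 mod 4 = 1, so the flip contributes +1; sign now +1
(17/13): 17 mod 13 = 4, so (17/13) = (4/13)
factor out 2^2: 4 = 2^2·1; with 13 mod 8 = 5, (2/13) = -1; sign now +1; continue with (1/13)
reached (1/13) = 1, so the symbol is +1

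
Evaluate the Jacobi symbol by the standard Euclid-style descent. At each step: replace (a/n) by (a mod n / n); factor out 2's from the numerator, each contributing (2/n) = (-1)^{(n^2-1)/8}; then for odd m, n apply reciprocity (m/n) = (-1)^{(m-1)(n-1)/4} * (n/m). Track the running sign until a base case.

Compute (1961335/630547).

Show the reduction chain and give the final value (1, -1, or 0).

(1961335/630547) = (69694/630547)   [reduce mod 630547]
69694 = 2^1·34847; (2/630547) = -1 since 630547 mod 8 = 3, so (69694/630547) = (-1)^1·(34847/630547); sign now -1
reciprocity: (34847/630547) = -1·(630547/34847) since 34847 mod 4 = 3, 630547 mod 4 = 3; sign now +1
(630547/34847) = (3301/34847)   [reduce mod 34847]
reciprocity: (3301/34847) = +1·(34847/3301) since 3301 mod 4 = 1, 34847 mod 4 = 3; sign now +1
(34847/3301) = (1837/3301)   [reduce mod 3301]
reciprocity: (1837/3301) = +1·(3301/1837) since 1837 mod 4 = 1, 3301 mod 4 = 1; sign now +1
(3301/1837) = (1464/1837)   [reduce mod 1837]
1464 = 2^3·183; (2/1837) = -1 since 1837 mod 8 = 5, so (1464/1837) = (-1)^3·(183/1837); sign now -1
reciprocity: (183/1837) = +1·(1837/183) since 183 mod 4 = 3, 1837 mod 4 = 1; sign now -1
(1837/183) = (7/183)   [reduce mod 183]
reciprocity: (7/183) = -1·(183/7) since 7 mod 4 = 3, 183 mod 4 = 3; sign now +1
(183/7) = (1/7)   [reduce mod 7]
(1/7) = 1; final value = sign = +1

1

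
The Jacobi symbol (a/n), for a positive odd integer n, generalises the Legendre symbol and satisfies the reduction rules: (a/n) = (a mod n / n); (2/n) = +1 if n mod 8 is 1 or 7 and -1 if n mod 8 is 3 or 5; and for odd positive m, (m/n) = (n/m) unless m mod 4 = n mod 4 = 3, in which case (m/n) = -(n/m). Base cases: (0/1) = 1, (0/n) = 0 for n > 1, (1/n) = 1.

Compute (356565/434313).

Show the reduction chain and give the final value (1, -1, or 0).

flip (356565/434313) -> (434313/356565): both odd, 356565 mod 4 = 1, 434313 mod 4 = 1, so the flip contributes +1; sign now +1
(434313/356565): 434313 mod 356565 = 77748, so (434313/356565) = (77748/356565)
factor out 2^2: 77748 = 2^2·19437; with 356565 mod 8 = 5, (2/356565) = -1; sign now +1; continue with (19437/356565)
flip (19437/356565) -> (356565/19437): both odd, 19437 mod 4 = 1, 356565 mod 4 = 1, so the flip contributes +1; sign now +1
(356565/19437): 356565 mod 19437 = 6699, so (356565/19437) = (6699/19437)
flip (6699/19437) -> (19437/6699): both odd, 6699 mod 4 = 3, 19437 mod 4 = 1, so the flip contributes +1; sign now +1
(19437/6699): 19437 mod 6699 = 6039, so (19437/6699) = (6039/6699)
flip (6039/6699) -> (6699/6039): both odd, 6039 mod 4 = 3, 6699 mod 4 = 3, so the flip contributes -1; sign now -1
(6699/6039): 6699 mod 6039 = 660, so (6699/6039) = (660/6039)
factor out 2^2: 660 = 2^2·165; with 6039 mod 8 = 7, (2/6039) = +1; sign now -1; continue with (165/6039)
flip (165/6039) -> (6039/165): both odd, 165 mod 4 = 1, 6039 mod 4 = 3, so the flip contributes +1; sign now -1
(6039/165): 6039 mod 165 = 99, so (6039/165) = (99/165)
flip (99/165) -> (165/99): both odd, 99 mod 4 = 3, 165 mod 4 = 1, so the flip contributes +1; sign now -1
(165/99): 165 mod 99 = 66, so (165/99) = (66/99)
factor out 2^1: 66 = 2^1·33; with 99 mod 8 = 3, (2/99) = -1; sign now +1; continue with (33/99)
flip (33/99) -> (99/33): both odd, 33 mod 4 = 1, 99 mod 4 = 3, so the flip contributes +1; sign now +1
(99/33): 99 mod 33 = 0, so (99/33) = (0/33)
reached (0/33); gcd(a, n) > 1, so (0/33) = 0 and the symbol is 0

0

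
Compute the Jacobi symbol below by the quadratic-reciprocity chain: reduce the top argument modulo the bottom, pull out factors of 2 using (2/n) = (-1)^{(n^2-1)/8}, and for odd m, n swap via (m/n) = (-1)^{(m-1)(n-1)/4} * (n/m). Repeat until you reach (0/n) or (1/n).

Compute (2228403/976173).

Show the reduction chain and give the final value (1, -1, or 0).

(2228403/976173): 2228403 mod 976173 = 276057, so (2228403/976173) = (276057/976173)
flip (276057/976173) -> (976173/276057): both odd, 276057 mod 4 = 1, 976173 mod 4 = 1, so the flip contributes +1; sign now +1
(976173/276057): 976173 mod 276057 = 148002, so (976173/276057) = (148002/276057)
factor out 2^1: 148002 = 2^1·74001; with 276057 mod 8 = 1, (2/276057) = +1; sign now +1; continue with (74001/276057)
flip (74001/276057) -> (276057/74001): both odd, 74001 mod 4 = 1, 276057 mod 4 = 1, so the flip contributes +1; sign now +1
(276057/74001): 276057 mod 74001 = 54054, so (276057/74001) = (54054/74001)
factor out 2^1: 54054 = 2^1·27027; with 74001 mod 8 = 1, (2/74001) = +1; sign now +1; continue with (27027/74001)
flip (27027/74001) -> (74001/27027): both odd, 27027 mod 4 = 3, 74001 mod 4 = 1, so the flip contributes +1; sign now +1
(74001/27027): 74001 mod 27027 = 19947, so (74001/27027) = (19947/27027)
flip (19947/27027) -> (27027/19947): both odd, 19947 mod 4 = 3, 27027 mod 4 = 3, so the flip contributes -1; sign now -1
(27027/19947): 27027 mod 19947 = 7080, so (27027/19947) = (7080/19947)
factor out 2^3: 7080 = 2^3·885; with 19947 mod 8 = 3, (2/19947) = -1; sign now +1; continue with (885/19947)
flip (885/19947) -> (19947/885): both odd, 885 mod 4 = 1, 19947 mod 4 = 3, so the flip contributes +1; sign now +1
(19947/885): 19947 mod 885 = 477, so (19947/885) = (477/885)
flip (477/885) -> (885/477): both odd, 477 mod 4 = 1, 885 mod 4 = 1, so the flip contributes +1; sign now +1
(885/477): 885 mod 477 = 408, so (885/477) = (408/477)
factor out 2^3: 408 = 2^3·51; with 477 mod 8 = 5, (2/477) = -1; sign now -1; continue with (51/477)
flip (51/477) -> (477/51): both odd, 51 mod 4 = 3, 477 mod 4 = 1, so the flip contributes +1; sign now -1
(477/51): 477 mod 51 = 18, so (477/51) = (18/51)
factor out 2^1: 18 = 2^1·9; with 51 mod 8 = 3, (2/51) = -1; sign now +1; continue with (9/51)
flip (9/51) -> (51/9): both odd, 9 mod 4 = 1, 51 mod 4 = 3, so the flip contributes +1; sign now +1
(51/9): 51 mod 9 = 6, so (51/9) = (6/9)
factor out 2^1: 6 = 2^1·3; with 9 mod 8 = 1, (2/9) = +1; sign now +1; continue with (3/9)
flip (3/9) -> (9/3): both odd, 3 mod 4 = 3, 9 mod 4 = 1, so the flip contributes +1; sign now +1
(9/3): 9 mod 3 = 0, so (9/3) = (0/3)
reached (0/3); gcd(a, n) > 1, so (0/3) = 0 and the symbol is 0

0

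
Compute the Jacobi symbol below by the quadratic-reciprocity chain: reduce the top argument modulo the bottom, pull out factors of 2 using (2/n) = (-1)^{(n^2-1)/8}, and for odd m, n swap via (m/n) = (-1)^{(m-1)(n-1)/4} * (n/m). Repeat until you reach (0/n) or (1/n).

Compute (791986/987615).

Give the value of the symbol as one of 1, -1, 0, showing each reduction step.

-1

factor out 2^1: 791986 = 2^1·395993; with 987615 mod 8 = 7, (2/987615) = +1; sign now +1; continue with (395993/987615)
flip (395993/987615) -> (987615/395993): both odd, 395993 mod 4 = 1, 987615 mod 4 = 3, so the flip contributes +1; sign now +1
(987615/395993): 987615 mod 395993 = 195629, so (987615/395993) = (195629/395993)
flip (195629/395993) -> (395993/195629): both odd, 195629 mod 4 = 1, 395993 mod 4 = 1, so the flip contributes +1; sign now +1
(395993/195629): 395993 mod 195629 = 4735, so (395993/195629) = (4735/195629)
flip (4735/195629) -> (195629/4735): both odd, 4735 mod 4 = 3, 195629 mod 4 = 1, so the flip contributes +1; sign now +1
(195629/4735): 195629 mod 4735 = 1494, so (195629/4735) = (1494/4735)
factor out 2^1: 1494 = 2^1·747; with 4735 mod 8 = 7, (2/4735) = +1; sign now +1; continue with (747/4735)
flip (747/4735) -> (4735/747): both odd, 747 mod 4 = 3, 4735 mod 4 = 3, so the flip contributes -1; sign now -1
(4735/747): 4735 mod 747 = 253, so (4735/747) = (253/747)
flip (253/747) -> (747/253): both odd, 253 mod 4 = 1, 747 mod 4 = 3, so the flip contributes +1; sign now -1
(747/253): 747 mod 253 = 241, so (747/253) = (241/253)
flip (241/253) -> (253/241): both odd, 241 mod 4 = 1, 253 mod 4 = 1, so the flip contributes +1; sign now -1
(253/241): 253 mod 241 = 12, so (253/241) = (12/241)
factor out 2^2: 12 = 2^2·3; with 241 mod 8 = 1, (2/241) = +1; sign now -1; continue with (3/241)
flip (3/241) -> (241/3): both odd, 3 mod 4 = 3, 241 mod 4 = 1, so the flip contributes +1; sign now -1
(241/3): 241 mod 3 = 1, so (241/3) = (1/3)
reached (1/3) = 1, so the symbol is -1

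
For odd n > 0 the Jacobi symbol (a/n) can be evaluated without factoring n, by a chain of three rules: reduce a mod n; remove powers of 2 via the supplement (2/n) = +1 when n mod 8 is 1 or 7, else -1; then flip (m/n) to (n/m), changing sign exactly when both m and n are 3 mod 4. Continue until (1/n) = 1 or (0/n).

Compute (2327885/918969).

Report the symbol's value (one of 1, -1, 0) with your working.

1

(2327885/918969) = (489947/918969)   [reduce mod 918969]
reciprocity: (489947/918969) = +1·(918969/489947) since 489947 mod 4 = 3, 918969 mod 4 = 1; sign now +1
(918969/489947) = (429022/489947)   [reduce mod 489947]
429022 = 2^1·214511; (2/489947) = -1 since 489947 mod 8 = 3, so (429022/489947) = (-1)^1·(214511/489947); sign now -1
reciprocity: (214511/489947) = -1·(489947/214511) since 214511 mod 4 = 3, 489947 mod 4 = 3; sign now +1
(489947/214511) = (60925/214511)   [reduce mod 214511]
reciprocity: (60925/214511) = +1·(214511/60925) since 60925 mod 4 = 1, 214511 mod 4 = 3; sign now +1
(214511/60925) = (31736/60925)   [reduce mod 60925]
31736 = 2^3·3967; (2/60925) = -1 since 60925 mod 8 = 5, so (31736/60925) = (-1)^3·(3967/60925); sign now -1
reciprocity: (3967/60925) = +1·(60925/3967) since 3967 mod 4 = 3, 60925 mod 4 = 1; sign now -1
(60925/3967) = (1420/3967)   [reduce mod 3967]
1420 = 2^2·355; (2/3967) = +1 since 3967 mod 8 = 7, so (1420/3967) = (+1)^2·(355/3967); sign now -1
reciprocity: (355/3967) = -1·(3967/355) since 355 mod 4 = 3, 3967 mod 4 = 3; sign now +1
(3967/355) = (62/355)   [reduce mod 355]
62 = 2^1·31; (2/355) = -1 since 355 mod 8 = 3, so (62/355) = (-1)^1·(31/355); sign now -1
reciprocity: (31/355) = -1·(355/31) since 31 mod 4 = 3, 355 mod 4 = 3; sign now +1
(355/31) = (14/31)   [reduce mod 31]
14 = 2^1·7; (2/31) = +1 since 31 mod 8 = 7, so (14/31) = (+1)^1·(7/31); sign now +1
reciprocity: (7/31) = -1·(31/7) since 7 mod 4 = 3, 31 mod 4 = 3; sign now -1
(31/7) = (3/7)   [reduce mod 7]
reciprocity: (3/7) = -1·(7/3) since 3 mod 4 = 3, 7 mod 4 = 3; sign now +1
(7/3) = (1/3)   [reduce mod 3]
(1/3) = 1; final value = sign = +1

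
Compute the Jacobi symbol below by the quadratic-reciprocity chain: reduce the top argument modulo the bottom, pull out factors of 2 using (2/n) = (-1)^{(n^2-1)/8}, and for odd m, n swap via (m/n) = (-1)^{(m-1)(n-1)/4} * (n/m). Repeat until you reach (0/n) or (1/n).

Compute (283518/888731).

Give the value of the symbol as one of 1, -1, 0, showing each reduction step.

283518 = 2^1·141759; (2/888731) = -1 since 888731 mod 8 = 3, so (283518/888731) = (-1)^1·(141759/888731); sign now -1
reciprocity: (141759/888731) = -1·(888731/141759) since 141759 mod 4 = 3, 888731 mod 4 = 3; sign now +1
(888731/141759) = (38177/141759)   [reduce mod 141759]
reciprocity: (38177/141759) = +1·(141759/38177) since 38177 mod 4 = 1, 141759 mod 4 = 3; sign now +1
(141759/38177) = (27228/38177)   [reduce mod 38177]
27228 = 2^2·6807; (2/38177) = +1 since 38177 mod 8 = 1, so (27228/38177) = (+1)^2·(6807/38177); sign now +1
reciprocity: (6807/38177) = +1·(38177/6807) since 6807 mod 4 = 3, 38177 mod 4 = 1; sign now +1
(38177/6807) = (4142/6807)   [reduce mod 6807]
4142 = 2^1·2071; (2/6807) = +1 since 6807 mod 8 = 7, so (4142/6807) = (+1)^1·(2071/6807); sign now +1
reciprocity: (2071/6807) = -1·(6807/2071) since 2071 mod 4 = 3, 6807 mod 4 = 3; sign now -1
(6807/2071) = (594/2071)   [reduce mod 2071]
594 = 2^1·297; (2/2071) = +1 since 2071 mod 8 = 7, so (594/2071) = (+1)^1·(297/2071); sign now -1
reciprocity: (297/2071) = +1·(2071/297) since 297 mod 4 = 1, 2071 mod 4 = 3; sign now -1
(2071/297) = (289/297)   [reduce mod 297]
reciprocity: (289/297) = +1·(297/289) since 289 mod 4 = 1, 297 mod 4 = 1; sign now -1
(297/289) = (8/289)   [reduce mod 289]
8 = 2^3·1; (2/289) = +1 since 289 mod 8 = 1, so (8/289) = (+1)^3·(1/289); sign now -1
(1/289) = 1; final value = sign = -1

-1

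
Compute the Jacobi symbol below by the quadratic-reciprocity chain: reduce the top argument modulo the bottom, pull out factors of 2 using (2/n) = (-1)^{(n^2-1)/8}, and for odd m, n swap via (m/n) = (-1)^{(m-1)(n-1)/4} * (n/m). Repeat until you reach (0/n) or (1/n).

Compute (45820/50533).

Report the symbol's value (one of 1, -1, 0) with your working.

45820 = 2^2·11455; (2/50533) = -1 since 50533 mod 8 = 5, so (45820/50533) = (-1)^2·(11455/50533); sign now +1
reciprocity: (11455/50533) = +1·(50533/11455) since 11455 mod 4 = 3, 50533 mod 4 = 1; sign now +1
(50533/11455) = (4713/11455)   [reduce mod 11455]
reciprocity: (4713/11455) = +1·(11455/4713) since 4713 mod 4 = 1, 11455 mod 4 = 3; sign now +1
(11455/4713) = (2029/4713)   [reduce mod 4713]
reciprocity: (2029/4713) = +1·(4713/2029) since 2029 mod 4 = 1, 4713 mod 4 = 1; sign now +1
(4713/2029) = (655/2029)   [reduce mod 2029]
reciprocity: (655/2029) = +1·(2029/655) since 655 mod 4 = 3, 2029 mod 4 = 1; sign now +1
(2029/655) = (64/655)   [reduce mod 655]
64 = 2^6·1; (2/655) = +1 since 655 mod 8 = 7, so (64/655) = (+1)^6·(1/655); sign now +1
(1/655) = 1; final value = sign = +1

1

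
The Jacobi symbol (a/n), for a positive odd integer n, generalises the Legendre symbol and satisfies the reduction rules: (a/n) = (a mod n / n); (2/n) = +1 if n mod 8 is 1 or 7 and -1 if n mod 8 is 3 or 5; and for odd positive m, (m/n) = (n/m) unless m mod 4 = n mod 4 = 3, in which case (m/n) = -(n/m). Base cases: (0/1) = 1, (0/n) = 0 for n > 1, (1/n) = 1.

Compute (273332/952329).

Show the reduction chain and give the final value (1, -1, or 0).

273332 = 2^2·68333; (2/952329) = +1 since 952329 mod 8 = 1, so (273332/952329) = (+1)^2·(68333/952329); sign now +1
reciprocity: (68333/952329) = +1·(952329/68333) since 68333 mod 4 = 1, 952329 mod 4 = 1; sign now +1
(952329/68333) = (64000/68333)   [reduce mod 68333]
64000 = 2^9·125; (2/68333) = -1 since 68333 mod 8 = 5, so (64000/68333) = (-1)^9·(125/68333); sign now -1
reciprocity: (125/68333) = +1·(68333/125) since 125 mod 4 = 1, 68333 mod 4 = 1; sign now -1
(68333/125) = (83/125)   [reduce mod 125]
reciprocity: (83/125) = +1·(125/83) since 83 mod 4 = 3, 125 mod 4 = 1; sign now -1
(125/83) = (42/83)   [reduce mod 83]
42 = 2^1·21; (2/83) = -1 since 83 mod 8 = 3, so (42/83) = (-1)^1·(21/83); sign now +1
reciprocity: (21/83) = +1·(83/21) since 21 mod 4 = 1, 83 mod 4 = 3; sign now +1
(83/21) = (20/21)   [reduce mod 21]
20 = 2^2·5; (2/21) = -1 since 21 mod 8 = 5, so (20/21) = (-1)^2·(5/21); sign now +1
reciprocity: (5/21) = +1·(21/5) since 5 mod 4 = 1, 21 mod 4 = 1; sign now +1
(21/5) = (1/5)   [reduce mod 5]
(1/5) = 1; final value = sign = +1

1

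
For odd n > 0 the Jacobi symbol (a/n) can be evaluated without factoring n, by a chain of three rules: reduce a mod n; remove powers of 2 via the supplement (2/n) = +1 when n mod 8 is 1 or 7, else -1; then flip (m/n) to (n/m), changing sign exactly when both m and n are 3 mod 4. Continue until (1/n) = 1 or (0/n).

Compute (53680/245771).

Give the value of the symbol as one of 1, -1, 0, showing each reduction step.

1

53680 = 2^4·3355; (2/245771) = -1 since 245771 mod 8 = 3, so (53680/245771) = (-1)^4·(3355/245771); sign now +1
reciprocity: (3355/245771) = -1·(245771/3355) since 3355 mod 4 = 3, 245771 mod 4 = 3; sign now -1
(245771/3355) = (856/3355)   [reduce mod 3355]
856 = 2^3·107; (2/3355) = -1 since 3355 mod 8 = 3, so (856/3355) = (-1)^3·(107/3355); sign now +1
reciprocity: (107/3355) = -1·(3355/107) since 107 mod 4 = 3, 3355 mod 4 = 3; sign now -1
(3355/107) = (38/107)   [reduce mod 107]
38 = 2^1·19; (2/107) = -1 since 107 mod 8 = 3, so (38/107) = (-1)^1·(19/107); sign now +1
reciprocity: (19/107) = -1·(107/19) since 19 mod 4 = 3, 107 mod 4 = 3; sign now -1
(107/19) = (12/19)   [reduce mod 19]
12 = 2^2·3; (2/19) = -1 since 19 mod 8 = 3, so (12/19) = (-1)^2·(3/19); sign now -1
reciprocity: (3/19) = -1·(19/3) since 3 mod 4 = 3, 19 mod 4 = 3; sign now +1
(19/3) = (1/3)   [reduce mod 3]
(1/3) = 1; final value = sign = +1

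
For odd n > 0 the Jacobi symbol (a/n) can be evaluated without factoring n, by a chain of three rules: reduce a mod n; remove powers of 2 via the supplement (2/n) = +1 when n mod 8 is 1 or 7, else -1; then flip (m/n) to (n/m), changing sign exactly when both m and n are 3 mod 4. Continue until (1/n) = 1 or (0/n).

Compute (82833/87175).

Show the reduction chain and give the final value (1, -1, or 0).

flip (82833/87175) -> (87175/82833): both odd, 82833 mod 4 = 1, 87175 mod 4 = 3, so the flip contributes +1; sign now +1
(87175/82833): 87175 mod 82833 = 4342, so (87175/82833) = (4342/82833)
factor out 2^1: 4342 = 2^1·2171; with 82833 mod 8 = 1, (2/82833) = +1; sign now +1; continue with (2171/82833)
flip (2171/82833) -> (82833/2171): both odd, 2171 mod 4 = 3, 82833 mod 4 = 1, so the flip contributes +1; sign now +1
(82833/2171): 82833 mod 2171 = 335, so (82833/2171) = (335/2171)
flip (335/2171) -> (2171/335): both odd, 335 mod 4 = 3, 2171 mod 4 = 3, so the flip contributes -1; sign now -1
(2171/335): 2171 mod 335 = 161, so (2171/335) = (161/335)
flip (161/335) -> (335/161): both odd, 161 mod 4 = 1, 335 mod 4 = 3, so the flip contributes +1; sign now -1
(335/161): 335 mod 161 = 13, so (335/161) = (13/161)
flip (13/161) -> (161/13): both odd, 13 mod 4 = 1, 161 mod 4 = 1, so the flip contributes +1; sign now -1
(161/13): 161 mod 13 = 5, so (161/13) = (5/13)
flip (5/13) -> (13/5): both odd, 5 mod 4 = 1, 13 mod 4 = 1, so the flip contributes +1; sign now -1
(13/5): 13 mod 5 = 3, so (13/5) = (3/5)
flip (3/5) -> (5/3): both odd, 3 mod 4 = 3, 5 mod 4 = 1, so the flip contributes +1; sign now -1
(5/3): 5 mod 3 = 2, so (5/3) = (2/3)
factor out 2^1: 2 = 2^1·1; with 3 mod 8 = 3, (2/3) = -1; sign now +1; continue with (1/3)
reached (1/3) = 1, so the symbol is +1

1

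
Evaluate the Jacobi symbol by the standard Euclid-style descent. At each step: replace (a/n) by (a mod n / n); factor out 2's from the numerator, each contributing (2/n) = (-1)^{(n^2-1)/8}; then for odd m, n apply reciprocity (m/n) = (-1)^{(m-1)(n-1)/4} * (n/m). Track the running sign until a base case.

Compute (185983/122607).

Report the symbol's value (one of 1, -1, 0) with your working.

(185983/122607): 185983 mod 122607 = 63376, so (185983/122607) = (63376/122607)
factor out 2^4: 63376 = 2^4·3961; with 122607 mod 8 = 7, (2/122607) = +1; sign now +1; continue with (3961/122607)
flip (3961/122607) -> (122607/3961): both odd, 3961 mod 4 = 1, 122607 mod 4 = 3, so the flip contributes +1; sign now +1
(122607/3961): 122607 mod 3961 = 3777, so (122607/3961) = (3777/3961)
flip (3777/3961) -> (3961/3777): both odd, 3777 mod 4 = 1, 3961 mod 4 = 1, so the flip contributes +1; sign now +1
(3961/3777): 3961 mod 3777 = 184, so (3961/3777) = (184/3777)
factor out 2^3: 184 = 2^3·23; with 3777 mod 8 = 1, (2/3777) = +1; sign now +1; continue with (23/3777)
flip (23/3777) -> (3777/23): both odd, 23 mod 4 = 3, 3777 mod 4 = 1, so the flip contributes +1; sign now +1
(3777/23): 3777 mod 23 = 5, so (3777/23) = (5/23)
flip (5/23) -> (23/5): both odd, 5 mod 4 = 1, 23 mod 4 = 3, so the flip contributes +1; sign now +1
(23/5): 23 mod 5 = 3, so (23/5) = (3/5)
flip (3/5) -> (5/3): both odd, 3 mod 4 = 3, 5 mod 4 = 1, so the flip contributes +1; sign now +1
(5/3): 5 mod 3 = 2, so (5/3) = (2/3)
factor out 2^1: 2 = 2^1·1; with 3 mod 8 = 3, (2/3) = -1; sign now -1; continue with (1/3)
reached (1/3) = 1, so the symbol is -1

-1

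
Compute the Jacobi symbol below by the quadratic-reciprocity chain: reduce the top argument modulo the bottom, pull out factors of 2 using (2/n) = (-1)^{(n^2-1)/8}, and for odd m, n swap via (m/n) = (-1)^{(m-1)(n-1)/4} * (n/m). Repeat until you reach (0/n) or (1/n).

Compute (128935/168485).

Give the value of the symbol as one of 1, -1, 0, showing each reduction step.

0

reciprocity: (128935/168485) = +1·(168485/128935) since 128935 mod 4 = 3, 168485 mod 4 = 1; sign now +1
(168485/128935) = (39550/128935)   [reduce mod 128935]
39550 = 2^1·19775; (2/128935) = +1 since 128935 mod 8 = 7, so (39550/128935) = (+1)^1·(19775/128935); sign now +1
reciprocity: (19775/128935) = -1·(128935/19775) since 19775 mod 4 = 3, 128935 mod 4 = 3; sign now -1
(128935/19775) = (10285/19775)   [reduce mod 19775]
reciprocity: (10285/19775) = +1·(19775/10285) since 10285 mod 4 = 1, 19775 mod 4 = 3; sign now -1
(19775/10285) = (9490/10285)   [reduce mod 10285]
9490 = 2^1·4745; (2/10285) = -1 since 10285 mod 8 = 5, so (9490/10285) = (-1)^1·(4745/10285); sign now +1
reciprocity: (4745/10285) = +1·(10285/4745) since 4745 mod 4 = 1, 10285 mod 4 = 1; sign now +1
(10285/4745) = (795/4745)   [reduce mod 4745]
reciprocity: (795/4745) = +1·(4745/795) since 795 mod 4 = 3, 4745 mod 4 = 1; sign now +1
(4745/795) = (770/795)   [reduce mod 795]
770 = 2^1·385; (2/795) = -1 since 795 mod 8 = 3, so (770/795) = (-1)^1·(385/795); sign now -1
reciprocity: (385/795) = +1·(795/385) since 385 mod 4 = 1, 795 mod 4 = 3; sign now -1
(795/385) = (25/385)   [reduce mod 385]
reciprocity: (25/385) = +1·(385/25) since 25 mod 4 = 1, 385 mod 4 = 1; sign now -1
(385/25) = (10/25)   [reduce mod 25]
10 = 2^1·5; (2/25) = +1 since 25 mod 8 = 1, so (10/25) = (+1)^1·(5/25); sign now -1
reciprocity: (5/25) = +1·(25/5) since 5 mod 4 = 1, 25 mod 4 = 1; sign now -1
(25/5) = (0/5)   [reduce mod 5]
(0/5) = 0   [gcd(a, n) > 1]; final value = 0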